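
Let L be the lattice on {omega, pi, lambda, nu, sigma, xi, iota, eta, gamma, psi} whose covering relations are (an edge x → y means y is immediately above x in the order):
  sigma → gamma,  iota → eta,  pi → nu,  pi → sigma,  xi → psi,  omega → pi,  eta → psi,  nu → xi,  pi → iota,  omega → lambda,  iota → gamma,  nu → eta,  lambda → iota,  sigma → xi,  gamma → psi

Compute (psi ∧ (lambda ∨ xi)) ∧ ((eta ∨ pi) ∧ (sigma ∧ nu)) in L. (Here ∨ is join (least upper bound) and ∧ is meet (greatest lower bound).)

lambda ∨ xi = psi
psi ∧ psi = psi
eta ∨ pi = eta
sigma ∧ nu = pi
eta ∧ pi = pi
psi ∧ pi = pi

pi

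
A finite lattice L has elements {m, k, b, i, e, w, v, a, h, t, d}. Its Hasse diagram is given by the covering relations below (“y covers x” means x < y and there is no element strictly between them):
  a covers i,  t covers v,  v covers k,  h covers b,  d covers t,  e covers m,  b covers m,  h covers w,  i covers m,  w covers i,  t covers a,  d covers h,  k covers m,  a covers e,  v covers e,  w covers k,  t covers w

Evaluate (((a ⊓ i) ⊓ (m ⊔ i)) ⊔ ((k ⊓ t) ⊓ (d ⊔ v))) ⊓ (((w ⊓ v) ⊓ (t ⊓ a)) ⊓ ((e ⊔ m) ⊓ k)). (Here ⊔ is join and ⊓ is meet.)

m

a ∧ i = i
m ∨ i = i
i ∧ i = i
k ∧ t = k
d ∨ v = d
k ∧ d = k
i ∨ k = w
w ∧ v = k
t ∧ a = a
k ∧ a = m
e ∨ m = e
e ∧ k = m
m ∧ m = m
w ∧ m = m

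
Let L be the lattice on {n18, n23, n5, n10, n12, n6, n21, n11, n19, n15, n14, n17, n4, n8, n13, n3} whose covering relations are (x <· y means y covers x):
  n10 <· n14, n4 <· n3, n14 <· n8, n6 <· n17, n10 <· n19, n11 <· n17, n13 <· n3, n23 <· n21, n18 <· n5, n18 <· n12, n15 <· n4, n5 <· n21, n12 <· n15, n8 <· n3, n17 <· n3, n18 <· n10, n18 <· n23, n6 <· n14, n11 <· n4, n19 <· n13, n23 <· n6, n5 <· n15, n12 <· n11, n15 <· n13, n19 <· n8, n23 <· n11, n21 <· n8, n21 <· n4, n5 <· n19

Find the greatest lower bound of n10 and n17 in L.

n18

Common lower bounds of {n10, n17}: n18.
The greatest among these is n18.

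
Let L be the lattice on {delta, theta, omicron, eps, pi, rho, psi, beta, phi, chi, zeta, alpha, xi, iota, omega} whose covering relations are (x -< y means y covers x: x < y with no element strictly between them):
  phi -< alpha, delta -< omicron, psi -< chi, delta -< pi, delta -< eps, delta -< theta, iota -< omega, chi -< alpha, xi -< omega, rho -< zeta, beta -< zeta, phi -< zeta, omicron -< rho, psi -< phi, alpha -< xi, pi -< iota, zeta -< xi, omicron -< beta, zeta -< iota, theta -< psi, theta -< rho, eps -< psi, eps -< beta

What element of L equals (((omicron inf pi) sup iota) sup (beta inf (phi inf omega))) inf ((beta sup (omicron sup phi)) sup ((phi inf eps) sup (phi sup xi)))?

omicron ∧ pi = delta
delta ∨ iota = iota
phi ∧ omega = phi
beta ∧ phi = eps
iota ∨ eps = iota
omicron ∨ phi = zeta
beta ∨ zeta = zeta
phi ∧ eps = eps
phi ∨ xi = xi
eps ∨ xi = xi
zeta ∨ xi = xi
iota ∧ xi = zeta

zeta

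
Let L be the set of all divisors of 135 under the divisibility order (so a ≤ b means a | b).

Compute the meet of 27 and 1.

In the divisibility order, the meet is the greatest common divisor: gcd(27, 1) = 1.

1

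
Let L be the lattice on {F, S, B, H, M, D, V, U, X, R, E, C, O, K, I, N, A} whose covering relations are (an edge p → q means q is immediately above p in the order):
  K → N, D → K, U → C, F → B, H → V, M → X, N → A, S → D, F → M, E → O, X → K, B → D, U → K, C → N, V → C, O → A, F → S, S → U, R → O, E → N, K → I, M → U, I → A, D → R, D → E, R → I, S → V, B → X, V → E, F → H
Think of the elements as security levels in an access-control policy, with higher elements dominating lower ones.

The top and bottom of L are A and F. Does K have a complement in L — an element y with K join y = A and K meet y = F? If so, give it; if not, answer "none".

For every candidate y, either K ∨ y ≠ A or K ∧ y ≠ F; no complement exists.

none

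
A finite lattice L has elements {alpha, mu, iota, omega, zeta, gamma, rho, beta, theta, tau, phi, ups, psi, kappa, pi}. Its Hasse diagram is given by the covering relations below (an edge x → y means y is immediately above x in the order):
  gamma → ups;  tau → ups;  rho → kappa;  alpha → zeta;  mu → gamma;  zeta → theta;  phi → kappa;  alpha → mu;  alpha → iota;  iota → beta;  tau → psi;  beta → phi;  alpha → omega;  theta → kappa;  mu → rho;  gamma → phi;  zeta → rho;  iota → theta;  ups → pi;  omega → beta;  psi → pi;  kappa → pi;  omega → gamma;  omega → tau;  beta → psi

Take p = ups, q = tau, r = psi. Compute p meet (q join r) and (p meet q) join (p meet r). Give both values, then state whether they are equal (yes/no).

tau; tau; yes

q join r = psi, so p meet (q join r) = ups meet psi = tau.
p meet q = tau and p meet r = tau, so (p meet q) join (p meet r) = tau join tau = tau.
Equal: yes.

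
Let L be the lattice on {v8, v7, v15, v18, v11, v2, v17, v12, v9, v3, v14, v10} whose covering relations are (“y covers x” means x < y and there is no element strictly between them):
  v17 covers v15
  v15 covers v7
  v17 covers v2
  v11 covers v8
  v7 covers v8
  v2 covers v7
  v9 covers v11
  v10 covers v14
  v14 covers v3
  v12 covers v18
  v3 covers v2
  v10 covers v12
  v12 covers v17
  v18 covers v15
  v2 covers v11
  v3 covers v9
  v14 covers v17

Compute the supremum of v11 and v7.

Common upper bounds of {v11, v7}: v10, v12, v14, v17, v2, v3.
The least among these is v2.

v2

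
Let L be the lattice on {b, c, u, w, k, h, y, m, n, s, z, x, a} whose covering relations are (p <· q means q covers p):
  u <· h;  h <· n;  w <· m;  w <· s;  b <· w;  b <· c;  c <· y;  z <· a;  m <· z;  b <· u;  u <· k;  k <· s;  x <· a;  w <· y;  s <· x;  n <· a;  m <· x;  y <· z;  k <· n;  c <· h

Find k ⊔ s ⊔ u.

Common upper bounds of {k, s, u}: a, s, x.
The least among these is s.

s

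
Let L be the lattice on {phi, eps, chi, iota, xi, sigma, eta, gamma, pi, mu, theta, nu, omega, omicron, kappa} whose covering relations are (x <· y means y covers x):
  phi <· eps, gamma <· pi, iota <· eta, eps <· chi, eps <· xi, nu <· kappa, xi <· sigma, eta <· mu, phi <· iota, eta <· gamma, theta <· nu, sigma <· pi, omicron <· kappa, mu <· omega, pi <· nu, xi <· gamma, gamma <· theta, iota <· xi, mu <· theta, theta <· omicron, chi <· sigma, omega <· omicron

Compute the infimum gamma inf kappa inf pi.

Common lower bounds of {gamma, kappa, pi}: eps, eta, gamma, iota, phi, xi.
The greatest among these is gamma.

gamma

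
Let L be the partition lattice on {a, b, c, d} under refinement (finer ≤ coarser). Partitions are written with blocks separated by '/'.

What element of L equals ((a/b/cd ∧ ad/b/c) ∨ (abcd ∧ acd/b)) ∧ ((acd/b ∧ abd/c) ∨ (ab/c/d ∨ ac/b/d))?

a/b/cd ∧ ad/b/c = a/b/c/d
abcd ∧ acd/b = acd/b
a/b/c/d ∨ acd/b = acd/b
acd/b ∧ abd/c = ad/b/c
ab/c/d ∨ ac/b/d = abc/d
ad/b/c ∨ abc/d = abcd
acd/b ∧ abcd = acd/b

acd/b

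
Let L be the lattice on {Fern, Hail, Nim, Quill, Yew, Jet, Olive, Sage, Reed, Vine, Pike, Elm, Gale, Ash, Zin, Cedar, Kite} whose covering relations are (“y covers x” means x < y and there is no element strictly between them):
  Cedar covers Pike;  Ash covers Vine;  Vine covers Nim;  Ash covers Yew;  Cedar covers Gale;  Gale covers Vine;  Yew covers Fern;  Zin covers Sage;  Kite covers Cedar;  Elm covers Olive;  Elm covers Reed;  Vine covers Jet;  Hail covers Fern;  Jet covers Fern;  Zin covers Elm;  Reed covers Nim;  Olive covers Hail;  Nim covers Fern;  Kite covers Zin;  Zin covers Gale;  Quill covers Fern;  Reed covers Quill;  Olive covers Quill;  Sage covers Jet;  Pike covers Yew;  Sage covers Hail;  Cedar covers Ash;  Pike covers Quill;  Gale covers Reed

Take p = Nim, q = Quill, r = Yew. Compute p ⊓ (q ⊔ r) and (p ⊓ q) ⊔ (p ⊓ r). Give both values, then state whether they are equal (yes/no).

q ⊔ r = Pike, so p ⊓ (q ⊔ r) = Nim ⊓ Pike = Fern.
p ⊓ q = Fern and p ⊓ r = Fern, so (p ⊓ q) ⊔ (p ⊓ r) = Fern ⊔ Fern = Fern.
Equal: yes.

Fern; Fern; yes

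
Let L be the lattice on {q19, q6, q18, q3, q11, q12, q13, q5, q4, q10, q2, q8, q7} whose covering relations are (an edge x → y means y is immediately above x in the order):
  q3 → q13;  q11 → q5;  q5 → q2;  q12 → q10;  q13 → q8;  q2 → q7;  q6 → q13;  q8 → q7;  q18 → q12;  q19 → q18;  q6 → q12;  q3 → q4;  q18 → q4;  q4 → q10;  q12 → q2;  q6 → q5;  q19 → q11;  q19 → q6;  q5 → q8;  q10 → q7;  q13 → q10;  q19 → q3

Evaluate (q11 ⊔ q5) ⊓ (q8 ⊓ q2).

q5

q11 ∨ q5 = q5
q8 ∧ q2 = q5
q5 ∧ q5 = q5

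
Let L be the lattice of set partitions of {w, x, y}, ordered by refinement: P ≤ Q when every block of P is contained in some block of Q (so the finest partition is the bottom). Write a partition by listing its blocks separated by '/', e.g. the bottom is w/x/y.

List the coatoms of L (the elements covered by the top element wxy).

w/xy, wx/y, wy/x

The coatoms are exactly the elements covered by wxy: w/xy, wx/y, wy/x.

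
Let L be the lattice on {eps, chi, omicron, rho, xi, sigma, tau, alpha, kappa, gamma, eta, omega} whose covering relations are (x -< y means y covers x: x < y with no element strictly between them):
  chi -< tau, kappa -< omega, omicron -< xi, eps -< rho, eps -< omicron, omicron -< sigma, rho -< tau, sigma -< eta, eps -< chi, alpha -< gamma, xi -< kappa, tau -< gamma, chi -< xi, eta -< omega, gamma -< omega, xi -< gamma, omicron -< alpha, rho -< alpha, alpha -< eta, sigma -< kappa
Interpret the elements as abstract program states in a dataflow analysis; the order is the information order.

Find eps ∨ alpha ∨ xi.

Common upper bounds of {eps, alpha, xi}: gamma, omega.
The least among these is gamma.

gamma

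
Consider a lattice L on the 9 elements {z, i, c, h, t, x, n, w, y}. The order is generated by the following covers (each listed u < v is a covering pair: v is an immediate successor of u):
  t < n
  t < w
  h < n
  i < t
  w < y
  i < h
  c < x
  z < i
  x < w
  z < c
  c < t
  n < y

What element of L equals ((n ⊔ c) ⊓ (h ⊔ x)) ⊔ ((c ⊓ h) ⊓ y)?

n ∨ c = n
h ∨ x = y
n ∧ y = n
c ∧ h = z
z ∧ y = z
n ∨ z = n

n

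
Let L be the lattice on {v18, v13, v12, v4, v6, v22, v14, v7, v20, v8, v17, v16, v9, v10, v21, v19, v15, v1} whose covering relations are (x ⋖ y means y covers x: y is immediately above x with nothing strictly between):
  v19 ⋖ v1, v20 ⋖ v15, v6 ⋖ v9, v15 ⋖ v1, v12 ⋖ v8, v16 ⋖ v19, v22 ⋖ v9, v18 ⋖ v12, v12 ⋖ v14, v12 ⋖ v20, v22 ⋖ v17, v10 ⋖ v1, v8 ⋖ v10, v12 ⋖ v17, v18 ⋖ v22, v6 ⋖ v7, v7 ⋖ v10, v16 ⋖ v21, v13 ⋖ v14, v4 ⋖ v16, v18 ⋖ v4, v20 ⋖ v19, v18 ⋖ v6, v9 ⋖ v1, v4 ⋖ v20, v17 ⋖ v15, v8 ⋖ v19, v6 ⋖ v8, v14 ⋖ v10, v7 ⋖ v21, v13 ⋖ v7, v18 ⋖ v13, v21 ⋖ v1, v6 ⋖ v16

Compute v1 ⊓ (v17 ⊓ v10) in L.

v17 ∧ v10 = v12
v1 ∧ v12 = v12

v12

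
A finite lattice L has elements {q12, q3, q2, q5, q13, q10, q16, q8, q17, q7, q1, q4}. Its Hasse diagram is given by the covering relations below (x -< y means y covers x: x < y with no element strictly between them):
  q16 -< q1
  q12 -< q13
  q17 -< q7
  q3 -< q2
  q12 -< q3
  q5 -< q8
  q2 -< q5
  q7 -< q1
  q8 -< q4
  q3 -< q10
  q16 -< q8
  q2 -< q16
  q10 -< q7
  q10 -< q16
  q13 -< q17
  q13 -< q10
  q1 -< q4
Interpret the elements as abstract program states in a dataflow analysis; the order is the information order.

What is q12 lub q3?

Common upper bounds of {q12, q3}: q1, q10, q16, q2, q3, q4, q5, q7, q8.
The least among these is q3.

q3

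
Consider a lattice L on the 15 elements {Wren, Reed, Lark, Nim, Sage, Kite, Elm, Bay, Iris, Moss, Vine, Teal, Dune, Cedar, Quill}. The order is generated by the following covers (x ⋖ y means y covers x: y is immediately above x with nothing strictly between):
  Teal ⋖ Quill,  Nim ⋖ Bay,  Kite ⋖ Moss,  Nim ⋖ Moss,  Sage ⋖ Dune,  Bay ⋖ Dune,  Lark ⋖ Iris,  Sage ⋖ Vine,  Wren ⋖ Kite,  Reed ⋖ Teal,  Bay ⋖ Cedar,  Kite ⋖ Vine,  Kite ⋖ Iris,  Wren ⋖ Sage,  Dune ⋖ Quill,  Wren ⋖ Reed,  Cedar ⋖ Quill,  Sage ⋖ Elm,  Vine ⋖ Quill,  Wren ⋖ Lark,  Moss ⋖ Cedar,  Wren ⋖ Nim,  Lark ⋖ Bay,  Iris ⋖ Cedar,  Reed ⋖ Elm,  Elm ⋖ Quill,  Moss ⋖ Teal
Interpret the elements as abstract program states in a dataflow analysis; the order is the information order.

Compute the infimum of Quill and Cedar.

Cedar

Common lower bounds of {Quill, Cedar}: Bay, Cedar, Iris, Kite, Lark, Moss, Nim, Wren.
The greatest among these is Cedar.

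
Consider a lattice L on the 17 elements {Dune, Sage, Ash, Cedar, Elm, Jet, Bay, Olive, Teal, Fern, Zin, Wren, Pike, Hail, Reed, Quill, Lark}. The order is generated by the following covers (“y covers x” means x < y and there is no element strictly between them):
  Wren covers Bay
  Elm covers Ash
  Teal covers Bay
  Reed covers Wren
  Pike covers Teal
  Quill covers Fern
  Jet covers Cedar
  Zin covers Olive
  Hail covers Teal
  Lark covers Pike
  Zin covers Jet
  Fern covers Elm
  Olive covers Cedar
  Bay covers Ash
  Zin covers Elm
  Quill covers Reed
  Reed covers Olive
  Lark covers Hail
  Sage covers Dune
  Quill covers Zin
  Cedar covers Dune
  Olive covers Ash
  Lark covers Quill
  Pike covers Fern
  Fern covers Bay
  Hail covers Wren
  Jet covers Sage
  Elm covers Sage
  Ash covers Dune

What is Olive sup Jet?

Common upper bounds of {Olive, Jet}: Lark, Quill, Zin.
The least among these is Zin.

Zin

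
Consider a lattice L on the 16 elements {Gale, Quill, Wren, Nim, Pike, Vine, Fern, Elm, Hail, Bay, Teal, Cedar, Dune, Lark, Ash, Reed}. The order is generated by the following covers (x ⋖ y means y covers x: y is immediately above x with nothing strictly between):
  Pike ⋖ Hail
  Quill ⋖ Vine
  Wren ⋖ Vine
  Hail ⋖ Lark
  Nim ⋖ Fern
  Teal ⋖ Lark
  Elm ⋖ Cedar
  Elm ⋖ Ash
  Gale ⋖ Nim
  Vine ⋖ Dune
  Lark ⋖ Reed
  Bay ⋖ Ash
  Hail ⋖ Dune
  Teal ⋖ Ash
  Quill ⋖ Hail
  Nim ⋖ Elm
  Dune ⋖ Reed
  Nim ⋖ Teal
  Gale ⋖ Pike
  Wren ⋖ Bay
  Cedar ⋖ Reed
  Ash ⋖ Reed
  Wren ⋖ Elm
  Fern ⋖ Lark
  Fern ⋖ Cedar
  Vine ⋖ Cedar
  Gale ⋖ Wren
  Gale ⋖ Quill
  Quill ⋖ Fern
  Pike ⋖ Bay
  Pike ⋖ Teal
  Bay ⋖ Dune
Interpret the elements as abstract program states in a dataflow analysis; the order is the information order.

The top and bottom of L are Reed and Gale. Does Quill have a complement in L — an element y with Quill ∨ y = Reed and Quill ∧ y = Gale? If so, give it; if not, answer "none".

Ash

Need y with Quill ∨ y = Reed and Quill ∧ y = Gale.
Checking each element gives: Ash.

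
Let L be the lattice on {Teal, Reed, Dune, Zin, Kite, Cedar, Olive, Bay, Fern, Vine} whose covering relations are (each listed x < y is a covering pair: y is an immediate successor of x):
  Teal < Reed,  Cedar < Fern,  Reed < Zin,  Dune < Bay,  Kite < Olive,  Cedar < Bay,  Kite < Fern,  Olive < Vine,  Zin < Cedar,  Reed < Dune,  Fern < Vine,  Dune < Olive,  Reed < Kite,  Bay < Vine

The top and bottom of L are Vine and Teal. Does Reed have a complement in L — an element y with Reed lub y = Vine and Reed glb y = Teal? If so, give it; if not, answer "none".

For every candidate y, either Reed ∨ y ≠ Vine or Reed ∧ y ≠ Teal; no complement exists.

none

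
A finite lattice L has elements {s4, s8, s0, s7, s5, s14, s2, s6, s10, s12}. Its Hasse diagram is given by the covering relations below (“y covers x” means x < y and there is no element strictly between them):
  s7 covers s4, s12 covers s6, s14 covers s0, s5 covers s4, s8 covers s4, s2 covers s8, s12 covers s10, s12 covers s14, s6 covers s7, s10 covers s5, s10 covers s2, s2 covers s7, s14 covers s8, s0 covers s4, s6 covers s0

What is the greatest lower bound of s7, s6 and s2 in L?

Common lower bounds of {s7, s6, s2}: s4, s7.
The greatest among these is s7.

s7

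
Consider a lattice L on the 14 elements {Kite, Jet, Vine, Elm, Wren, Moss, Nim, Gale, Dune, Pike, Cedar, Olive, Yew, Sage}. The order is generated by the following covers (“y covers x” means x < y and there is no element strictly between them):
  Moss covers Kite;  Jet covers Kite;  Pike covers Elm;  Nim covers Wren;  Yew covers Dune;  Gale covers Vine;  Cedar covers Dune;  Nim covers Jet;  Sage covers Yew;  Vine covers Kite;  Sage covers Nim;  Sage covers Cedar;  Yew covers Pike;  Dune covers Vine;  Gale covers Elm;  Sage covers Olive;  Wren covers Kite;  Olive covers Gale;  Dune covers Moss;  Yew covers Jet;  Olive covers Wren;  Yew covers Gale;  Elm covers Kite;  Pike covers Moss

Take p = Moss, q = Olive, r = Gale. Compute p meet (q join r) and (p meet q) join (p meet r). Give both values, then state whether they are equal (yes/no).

q join r = Olive, so p meet (q join r) = Moss meet Olive = Kite.
p meet q = Kite and p meet r = Kite, so (p meet q) join (p meet r) = Kite join Kite = Kite.
Equal: yes.

Kite; Kite; yes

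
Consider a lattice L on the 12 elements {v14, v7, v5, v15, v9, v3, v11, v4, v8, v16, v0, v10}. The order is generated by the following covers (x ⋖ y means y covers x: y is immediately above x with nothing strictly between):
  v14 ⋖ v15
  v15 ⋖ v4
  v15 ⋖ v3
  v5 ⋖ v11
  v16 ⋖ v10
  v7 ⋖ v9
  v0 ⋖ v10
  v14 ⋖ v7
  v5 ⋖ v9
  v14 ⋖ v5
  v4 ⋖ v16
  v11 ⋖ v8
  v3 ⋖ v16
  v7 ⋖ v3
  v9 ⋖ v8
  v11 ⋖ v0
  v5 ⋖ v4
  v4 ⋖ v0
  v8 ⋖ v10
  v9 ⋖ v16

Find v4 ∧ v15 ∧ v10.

Common lower bounds of {v4, v15, v10}: v14, v15.
The greatest among these is v15.

v15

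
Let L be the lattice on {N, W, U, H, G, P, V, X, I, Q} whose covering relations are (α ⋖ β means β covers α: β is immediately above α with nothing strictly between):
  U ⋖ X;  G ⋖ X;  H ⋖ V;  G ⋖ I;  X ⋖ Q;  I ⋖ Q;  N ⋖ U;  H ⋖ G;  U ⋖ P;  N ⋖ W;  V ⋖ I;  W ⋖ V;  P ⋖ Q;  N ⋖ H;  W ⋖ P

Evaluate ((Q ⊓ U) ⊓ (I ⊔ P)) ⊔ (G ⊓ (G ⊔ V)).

Q ∧ U = U
I ∨ P = Q
U ∧ Q = U
G ∨ V = I
G ∧ I = G
U ∨ G = X

X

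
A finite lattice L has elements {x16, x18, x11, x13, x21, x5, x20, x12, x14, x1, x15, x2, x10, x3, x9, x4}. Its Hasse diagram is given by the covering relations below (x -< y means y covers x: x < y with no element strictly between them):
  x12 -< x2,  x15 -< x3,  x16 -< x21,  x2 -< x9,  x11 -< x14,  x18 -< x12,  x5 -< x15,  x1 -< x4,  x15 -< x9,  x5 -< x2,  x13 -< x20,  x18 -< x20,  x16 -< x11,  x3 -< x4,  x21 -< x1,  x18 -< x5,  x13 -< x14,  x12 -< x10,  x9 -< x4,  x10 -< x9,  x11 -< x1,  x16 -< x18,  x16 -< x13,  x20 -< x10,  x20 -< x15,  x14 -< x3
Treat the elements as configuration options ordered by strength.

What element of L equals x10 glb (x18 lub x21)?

x18 ∨ x21 = x4
x10 ∧ x4 = x10

x10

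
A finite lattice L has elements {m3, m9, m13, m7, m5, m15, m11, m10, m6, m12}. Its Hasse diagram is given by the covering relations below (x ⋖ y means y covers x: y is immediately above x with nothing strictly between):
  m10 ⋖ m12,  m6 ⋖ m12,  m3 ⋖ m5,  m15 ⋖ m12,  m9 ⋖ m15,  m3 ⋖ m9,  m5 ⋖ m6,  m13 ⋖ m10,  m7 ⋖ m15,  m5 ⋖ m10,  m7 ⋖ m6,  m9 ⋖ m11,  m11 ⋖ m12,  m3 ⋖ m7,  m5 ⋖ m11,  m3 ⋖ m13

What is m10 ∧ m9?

Common lower bounds of {m10, m9}: m3.
The greatest among these is m3.

m3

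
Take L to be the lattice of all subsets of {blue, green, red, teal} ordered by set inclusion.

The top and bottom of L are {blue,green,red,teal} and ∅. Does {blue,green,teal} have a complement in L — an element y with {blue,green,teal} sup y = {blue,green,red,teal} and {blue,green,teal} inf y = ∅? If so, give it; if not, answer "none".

Need y with {blue,green,teal} ∨ y = {blue,green,red,teal} and {blue,green,teal} ∧ y = ∅.
Checking each element gives: {red}.

{red}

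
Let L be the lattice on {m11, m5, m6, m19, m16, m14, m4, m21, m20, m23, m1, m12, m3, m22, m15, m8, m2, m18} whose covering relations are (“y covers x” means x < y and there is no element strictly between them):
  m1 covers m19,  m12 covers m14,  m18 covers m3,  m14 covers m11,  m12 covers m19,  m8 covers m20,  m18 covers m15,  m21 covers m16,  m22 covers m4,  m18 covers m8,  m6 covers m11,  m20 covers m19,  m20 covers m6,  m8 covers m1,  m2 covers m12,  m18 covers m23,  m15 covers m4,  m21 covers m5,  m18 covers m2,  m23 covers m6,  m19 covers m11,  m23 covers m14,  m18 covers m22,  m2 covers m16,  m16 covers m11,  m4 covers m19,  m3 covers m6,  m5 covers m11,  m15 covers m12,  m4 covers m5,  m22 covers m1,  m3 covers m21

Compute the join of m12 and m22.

Common upper bounds of {m12, m22}: m18.
The least among these is m18.

m18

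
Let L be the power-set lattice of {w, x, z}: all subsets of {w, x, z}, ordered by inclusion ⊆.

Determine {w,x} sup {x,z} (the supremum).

{w,x,z}

Under ⊆, join is union: {w,x} ∪ {x,z} = {w,x,z}.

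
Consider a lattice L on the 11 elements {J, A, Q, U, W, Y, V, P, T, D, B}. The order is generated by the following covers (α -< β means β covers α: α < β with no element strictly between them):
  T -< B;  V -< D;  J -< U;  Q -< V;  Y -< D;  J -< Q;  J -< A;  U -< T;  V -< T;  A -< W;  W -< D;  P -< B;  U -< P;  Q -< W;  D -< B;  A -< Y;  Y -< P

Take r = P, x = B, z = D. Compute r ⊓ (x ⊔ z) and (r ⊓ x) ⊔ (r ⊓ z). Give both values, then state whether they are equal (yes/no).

P; P; yes

x ⊔ z = B, so r ⊓ (x ⊔ z) = P ⊓ B = P.
r ⊓ x = P and r ⊓ z = Y, so (r ⊓ x) ⊔ (r ⊓ z) = P ⊔ Y = P.
Equal: yes.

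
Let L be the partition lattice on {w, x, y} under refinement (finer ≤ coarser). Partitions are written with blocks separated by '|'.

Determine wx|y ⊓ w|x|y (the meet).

w|x|y

Common lower bounds of {wx|y, w|x|y}: w|x|y.
The greatest among these is w|x|y.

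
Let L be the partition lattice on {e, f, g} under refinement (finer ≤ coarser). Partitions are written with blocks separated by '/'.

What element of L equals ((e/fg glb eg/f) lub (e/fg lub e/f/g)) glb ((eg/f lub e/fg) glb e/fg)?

e/fg

e/fg ∧ eg/f = e/f/g
e/fg ∨ e/f/g = e/fg
e/f/g ∨ e/fg = e/fg
eg/f ∨ e/fg = efg
efg ∧ e/fg = e/fg
e/fg ∧ e/fg = e/fg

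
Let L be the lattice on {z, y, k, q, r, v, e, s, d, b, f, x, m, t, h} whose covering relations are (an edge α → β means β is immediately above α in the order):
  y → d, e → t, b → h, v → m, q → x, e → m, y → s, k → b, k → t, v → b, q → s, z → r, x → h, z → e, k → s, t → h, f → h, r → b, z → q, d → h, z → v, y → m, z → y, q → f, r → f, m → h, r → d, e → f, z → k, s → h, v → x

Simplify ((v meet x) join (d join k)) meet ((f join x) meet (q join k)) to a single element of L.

v ∧ x = v
d ∨ k = h
v ∨ h = h
f ∨ x = h
q ∨ k = s
h ∧ s = s
h ∧ s = s

s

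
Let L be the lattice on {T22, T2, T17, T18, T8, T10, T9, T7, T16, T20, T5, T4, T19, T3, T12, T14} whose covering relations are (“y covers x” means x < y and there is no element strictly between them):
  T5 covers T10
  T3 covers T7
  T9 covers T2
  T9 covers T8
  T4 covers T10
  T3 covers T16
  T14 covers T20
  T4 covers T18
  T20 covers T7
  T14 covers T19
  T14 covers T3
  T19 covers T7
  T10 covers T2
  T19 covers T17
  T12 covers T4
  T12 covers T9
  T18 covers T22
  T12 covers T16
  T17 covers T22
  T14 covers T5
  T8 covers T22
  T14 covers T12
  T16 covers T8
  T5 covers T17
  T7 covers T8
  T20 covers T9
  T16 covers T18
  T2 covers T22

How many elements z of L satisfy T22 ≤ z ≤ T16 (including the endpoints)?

The interval [T22, T16] = {T16, T18, T22, T8}, which has 4 elements.

4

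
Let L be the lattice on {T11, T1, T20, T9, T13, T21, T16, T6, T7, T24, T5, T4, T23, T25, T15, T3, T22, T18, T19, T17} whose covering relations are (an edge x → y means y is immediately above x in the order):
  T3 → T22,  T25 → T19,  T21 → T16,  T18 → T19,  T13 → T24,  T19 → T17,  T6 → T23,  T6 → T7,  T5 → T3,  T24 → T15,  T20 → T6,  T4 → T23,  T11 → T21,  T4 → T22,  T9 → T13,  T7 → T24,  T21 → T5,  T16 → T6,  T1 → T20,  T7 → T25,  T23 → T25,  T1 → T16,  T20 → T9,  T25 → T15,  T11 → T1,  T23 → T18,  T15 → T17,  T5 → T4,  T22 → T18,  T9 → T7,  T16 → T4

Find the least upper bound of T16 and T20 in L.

Common upper bounds of {T16, T20}: T15, T17, T18, T19, T23, T24, T25, T6, T7.
The least among these is T6.

T6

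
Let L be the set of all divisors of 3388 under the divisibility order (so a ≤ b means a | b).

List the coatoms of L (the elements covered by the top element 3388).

The coatoms are exactly the elements covered by 3388: 1694, 308, 484.

1694, 308, 484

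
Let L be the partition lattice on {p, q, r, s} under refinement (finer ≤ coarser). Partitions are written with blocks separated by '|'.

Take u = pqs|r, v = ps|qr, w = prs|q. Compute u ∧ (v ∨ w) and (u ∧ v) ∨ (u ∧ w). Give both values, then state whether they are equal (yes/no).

pqs|r; ps|q|r; no

v ∨ w = pqrs, so u ∧ (v ∨ w) = pqs|r ∧ pqrs = pqs|r.
u ∧ v = ps|q|r and u ∧ w = ps|q|r, so (u ∧ v) ∨ (u ∧ w) = ps|q|r ∨ ps|q|r = ps|q|r.
Equal: no.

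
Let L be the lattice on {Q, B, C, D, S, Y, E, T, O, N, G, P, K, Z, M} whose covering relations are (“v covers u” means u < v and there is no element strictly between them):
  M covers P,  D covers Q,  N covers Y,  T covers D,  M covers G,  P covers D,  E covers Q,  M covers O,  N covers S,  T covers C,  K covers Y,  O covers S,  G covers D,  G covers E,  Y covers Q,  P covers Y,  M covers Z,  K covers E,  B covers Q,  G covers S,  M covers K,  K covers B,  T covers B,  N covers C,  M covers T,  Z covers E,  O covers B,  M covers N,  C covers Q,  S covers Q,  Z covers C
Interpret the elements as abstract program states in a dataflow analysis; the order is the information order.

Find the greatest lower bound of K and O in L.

B

Common lower bounds of {K, O}: B, Q.
The greatest among these is B.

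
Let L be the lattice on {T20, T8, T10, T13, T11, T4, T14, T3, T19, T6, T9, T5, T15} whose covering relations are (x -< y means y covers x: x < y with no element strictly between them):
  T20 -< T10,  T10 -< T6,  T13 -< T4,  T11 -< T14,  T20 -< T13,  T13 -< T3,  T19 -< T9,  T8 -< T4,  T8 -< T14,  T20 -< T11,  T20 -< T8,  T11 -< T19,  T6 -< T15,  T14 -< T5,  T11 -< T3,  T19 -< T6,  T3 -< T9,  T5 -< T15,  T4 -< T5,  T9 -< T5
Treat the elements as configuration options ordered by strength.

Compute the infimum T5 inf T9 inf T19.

T19

Common lower bounds of {T5, T9, T19}: T11, T19, T20.
The greatest among these is T19.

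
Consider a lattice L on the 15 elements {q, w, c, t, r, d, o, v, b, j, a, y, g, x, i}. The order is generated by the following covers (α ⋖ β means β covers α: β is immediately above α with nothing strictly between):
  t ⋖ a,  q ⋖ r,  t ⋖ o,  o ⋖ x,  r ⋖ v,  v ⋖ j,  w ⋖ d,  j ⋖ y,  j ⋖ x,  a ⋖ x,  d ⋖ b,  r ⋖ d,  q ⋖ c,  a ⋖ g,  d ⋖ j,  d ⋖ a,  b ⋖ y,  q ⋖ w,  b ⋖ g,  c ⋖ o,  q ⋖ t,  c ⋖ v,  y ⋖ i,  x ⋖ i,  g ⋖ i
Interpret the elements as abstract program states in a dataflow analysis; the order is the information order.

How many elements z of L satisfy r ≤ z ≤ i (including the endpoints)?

10

The interval [r, i] = {a, b, d, g, i, j, r, v, x, y}, which has 10 elements.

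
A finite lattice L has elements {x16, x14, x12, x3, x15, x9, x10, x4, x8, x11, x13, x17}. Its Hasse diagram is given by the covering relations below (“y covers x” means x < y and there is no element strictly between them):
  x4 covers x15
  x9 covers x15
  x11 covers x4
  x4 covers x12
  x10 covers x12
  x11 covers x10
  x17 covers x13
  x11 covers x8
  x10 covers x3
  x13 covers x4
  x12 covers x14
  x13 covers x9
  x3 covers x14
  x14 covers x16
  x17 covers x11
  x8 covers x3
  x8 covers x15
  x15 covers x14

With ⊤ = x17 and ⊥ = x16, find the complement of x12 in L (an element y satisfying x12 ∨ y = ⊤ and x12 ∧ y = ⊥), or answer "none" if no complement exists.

For every candidate y, either x12 ∨ y ≠ x17 or x12 ∧ y ≠ x16; no complement exists.

none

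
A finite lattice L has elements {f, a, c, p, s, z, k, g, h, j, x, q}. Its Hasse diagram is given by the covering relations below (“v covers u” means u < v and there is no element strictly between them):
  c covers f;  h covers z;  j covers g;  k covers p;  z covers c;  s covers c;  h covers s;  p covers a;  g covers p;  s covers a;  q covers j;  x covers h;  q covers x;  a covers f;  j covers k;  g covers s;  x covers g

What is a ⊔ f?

a

Common upper bounds of {a, f}: a, g, h, j, k, p, q, s, x.
The least among these is a.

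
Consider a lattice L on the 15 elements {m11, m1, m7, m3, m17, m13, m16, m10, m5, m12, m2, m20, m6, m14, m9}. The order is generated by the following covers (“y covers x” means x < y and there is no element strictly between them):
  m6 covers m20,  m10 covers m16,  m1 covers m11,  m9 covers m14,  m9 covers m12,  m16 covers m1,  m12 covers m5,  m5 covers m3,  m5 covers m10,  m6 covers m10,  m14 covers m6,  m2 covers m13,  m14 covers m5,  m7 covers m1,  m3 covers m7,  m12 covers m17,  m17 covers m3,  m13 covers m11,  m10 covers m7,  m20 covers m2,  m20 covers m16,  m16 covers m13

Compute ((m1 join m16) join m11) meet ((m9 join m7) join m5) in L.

m16

m1 ∨ m16 = m16
m16 ∨ m11 = m16
m9 ∨ m7 = m9
m9 ∨ m5 = m9
m16 ∧ m9 = m16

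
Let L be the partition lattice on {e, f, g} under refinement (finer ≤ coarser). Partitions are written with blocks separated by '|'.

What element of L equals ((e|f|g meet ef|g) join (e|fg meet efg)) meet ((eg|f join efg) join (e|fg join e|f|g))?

e|f|g ∧ ef|g = e|f|g
e|fg ∧ efg = e|fg
e|f|g ∨ e|fg = e|fg
eg|f ∨ efg = efg
e|fg ∨ e|f|g = e|fg
efg ∨ e|fg = efg
e|fg ∧ efg = e|fg

e|fg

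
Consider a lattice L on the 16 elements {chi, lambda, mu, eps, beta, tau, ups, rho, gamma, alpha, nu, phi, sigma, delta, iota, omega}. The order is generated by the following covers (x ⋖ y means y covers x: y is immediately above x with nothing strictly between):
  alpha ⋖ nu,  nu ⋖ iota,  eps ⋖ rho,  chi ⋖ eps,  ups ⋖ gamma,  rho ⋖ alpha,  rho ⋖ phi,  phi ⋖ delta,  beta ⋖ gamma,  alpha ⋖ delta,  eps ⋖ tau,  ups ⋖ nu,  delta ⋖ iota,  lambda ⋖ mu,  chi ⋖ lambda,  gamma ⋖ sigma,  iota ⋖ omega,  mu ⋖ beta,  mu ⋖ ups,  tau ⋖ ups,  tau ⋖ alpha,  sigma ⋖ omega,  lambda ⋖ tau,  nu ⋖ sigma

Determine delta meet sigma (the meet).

Common lower bounds of {delta, sigma}: alpha, chi, eps, lambda, rho, tau.
The greatest among these is alpha.

alpha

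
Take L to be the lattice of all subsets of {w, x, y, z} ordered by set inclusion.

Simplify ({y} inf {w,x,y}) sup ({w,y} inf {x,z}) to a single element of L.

{y} ∧ {w,x,y} = {y}
{w,y} ∧ {x,z} = ∅
{y} ∨ ∅ = {y}

{y}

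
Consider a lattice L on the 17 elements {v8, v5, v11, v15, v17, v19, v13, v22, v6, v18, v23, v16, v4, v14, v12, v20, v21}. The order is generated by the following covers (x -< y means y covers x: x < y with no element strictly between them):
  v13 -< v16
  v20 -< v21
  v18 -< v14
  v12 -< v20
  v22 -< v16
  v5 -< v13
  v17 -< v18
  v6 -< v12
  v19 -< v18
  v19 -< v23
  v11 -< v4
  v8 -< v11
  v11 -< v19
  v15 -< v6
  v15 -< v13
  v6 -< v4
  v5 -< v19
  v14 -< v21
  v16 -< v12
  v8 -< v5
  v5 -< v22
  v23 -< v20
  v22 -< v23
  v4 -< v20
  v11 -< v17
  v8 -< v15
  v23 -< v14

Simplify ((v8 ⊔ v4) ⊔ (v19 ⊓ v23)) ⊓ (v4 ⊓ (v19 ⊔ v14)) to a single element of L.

v11

v8 ∨ v4 = v4
v19 ∧ v23 = v19
v4 ∨ v19 = v20
v19 ∨ v14 = v14
v4 ∧ v14 = v11
v20 ∧ v11 = v11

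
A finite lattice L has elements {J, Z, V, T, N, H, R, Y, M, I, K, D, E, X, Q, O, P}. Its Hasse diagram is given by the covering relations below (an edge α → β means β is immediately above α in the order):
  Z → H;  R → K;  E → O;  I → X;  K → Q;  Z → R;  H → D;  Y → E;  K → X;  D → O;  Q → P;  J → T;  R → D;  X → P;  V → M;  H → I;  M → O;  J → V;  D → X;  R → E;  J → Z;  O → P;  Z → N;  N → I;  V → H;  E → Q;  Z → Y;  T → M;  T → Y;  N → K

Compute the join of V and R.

D

Common upper bounds of {V, R}: D, O, P, X.
The least among these is D.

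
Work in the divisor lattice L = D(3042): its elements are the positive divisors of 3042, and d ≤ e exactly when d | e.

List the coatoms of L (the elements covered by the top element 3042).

1014, 1521, 234

The coatoms are exactly the elements covered by 3042: 1014, 1521, 234.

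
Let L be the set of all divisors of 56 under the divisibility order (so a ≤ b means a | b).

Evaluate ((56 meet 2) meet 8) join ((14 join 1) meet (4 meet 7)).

2

56 ∧ 2 = 2
2 ∧ 8 = 2
14 ∨ 1 = 14
4 ∧ 7 = 1
14 ∧ 1 = 1
2 ∨ 1 = 2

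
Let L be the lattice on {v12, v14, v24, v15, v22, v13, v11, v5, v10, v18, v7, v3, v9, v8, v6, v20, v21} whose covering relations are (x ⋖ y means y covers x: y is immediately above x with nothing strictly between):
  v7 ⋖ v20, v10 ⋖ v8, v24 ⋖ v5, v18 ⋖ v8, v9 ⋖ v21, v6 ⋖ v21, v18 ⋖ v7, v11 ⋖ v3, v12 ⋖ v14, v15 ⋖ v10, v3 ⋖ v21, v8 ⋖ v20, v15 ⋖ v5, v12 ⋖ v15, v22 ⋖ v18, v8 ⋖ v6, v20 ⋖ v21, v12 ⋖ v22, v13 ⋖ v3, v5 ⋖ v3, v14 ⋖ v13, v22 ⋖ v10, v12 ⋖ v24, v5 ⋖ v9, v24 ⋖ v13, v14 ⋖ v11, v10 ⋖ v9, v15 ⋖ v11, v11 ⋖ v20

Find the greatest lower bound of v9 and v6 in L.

v10

Common lower bounds of {v9, v6}: v10, v12, v15, v22.
The greatest among these is v10.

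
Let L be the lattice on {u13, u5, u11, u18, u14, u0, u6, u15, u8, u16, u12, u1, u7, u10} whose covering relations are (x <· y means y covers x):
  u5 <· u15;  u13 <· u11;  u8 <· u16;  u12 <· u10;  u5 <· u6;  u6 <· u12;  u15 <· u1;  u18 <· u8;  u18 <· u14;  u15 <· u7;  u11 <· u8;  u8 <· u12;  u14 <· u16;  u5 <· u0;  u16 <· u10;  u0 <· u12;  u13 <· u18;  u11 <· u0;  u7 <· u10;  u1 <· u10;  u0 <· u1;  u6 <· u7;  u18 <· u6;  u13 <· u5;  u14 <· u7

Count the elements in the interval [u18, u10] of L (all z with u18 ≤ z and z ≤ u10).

The interval [u18, u10] = {u10, u12, u14, u16, u18, u6, u7, u8}, which has 8 elements.

8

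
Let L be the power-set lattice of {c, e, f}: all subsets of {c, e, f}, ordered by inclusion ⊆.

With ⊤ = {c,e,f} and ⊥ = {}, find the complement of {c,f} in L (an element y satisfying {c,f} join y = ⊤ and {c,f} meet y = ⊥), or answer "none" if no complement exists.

Need y with {c,f} ∨ y = {c,e,f} and {c,f} ∧ y = {}.
Checking each element gives: {e}.

{e}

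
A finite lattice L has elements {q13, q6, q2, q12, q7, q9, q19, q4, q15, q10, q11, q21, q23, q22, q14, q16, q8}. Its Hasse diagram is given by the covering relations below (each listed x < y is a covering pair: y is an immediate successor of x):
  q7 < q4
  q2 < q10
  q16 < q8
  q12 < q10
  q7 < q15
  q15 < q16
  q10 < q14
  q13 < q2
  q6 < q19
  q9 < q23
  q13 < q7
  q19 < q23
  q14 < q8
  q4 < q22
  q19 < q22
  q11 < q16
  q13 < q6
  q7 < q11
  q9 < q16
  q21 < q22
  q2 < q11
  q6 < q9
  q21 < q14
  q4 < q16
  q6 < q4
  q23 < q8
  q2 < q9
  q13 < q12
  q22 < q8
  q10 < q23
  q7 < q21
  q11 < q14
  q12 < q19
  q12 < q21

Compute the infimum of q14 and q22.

Common lower bounds of {q14, q22}: q12, q13, q21, q7.
The greatest among these is q21.

q21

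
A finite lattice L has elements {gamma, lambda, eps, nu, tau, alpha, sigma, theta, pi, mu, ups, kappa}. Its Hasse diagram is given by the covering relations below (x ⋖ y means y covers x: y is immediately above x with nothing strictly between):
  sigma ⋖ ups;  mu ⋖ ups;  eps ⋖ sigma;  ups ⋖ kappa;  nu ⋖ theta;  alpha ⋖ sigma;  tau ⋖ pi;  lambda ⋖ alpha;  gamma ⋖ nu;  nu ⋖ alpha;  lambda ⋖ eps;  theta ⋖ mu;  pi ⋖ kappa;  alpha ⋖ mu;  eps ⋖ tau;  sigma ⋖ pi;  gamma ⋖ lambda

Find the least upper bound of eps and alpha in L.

sigma

Common upper bounds of {eps, alpha}: kappa, pi, sigma, ups.
The least among these is sigma.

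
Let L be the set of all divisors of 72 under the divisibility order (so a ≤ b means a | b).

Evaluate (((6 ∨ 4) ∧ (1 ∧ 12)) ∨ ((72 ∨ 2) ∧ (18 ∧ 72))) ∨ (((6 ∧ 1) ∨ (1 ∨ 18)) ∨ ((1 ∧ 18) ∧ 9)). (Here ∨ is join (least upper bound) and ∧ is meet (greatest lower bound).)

18

6 ∨ 4 = 12
1 ∧ 12 = 1
12 ∧ 1 = 1
72 ∨ 2 = 72
18 ∧ 72 = 18
72 ∧ 18 = 18
1 ∨ 18 = 18
6 ∧ 1 = 1
1 ∨ 18 = 18
1 ∨ 18 = 18
1 ∧ 18 = 1
1 ∧ 9 = 1
18 ∨ 1 = 18
18 ∨ 18 = 18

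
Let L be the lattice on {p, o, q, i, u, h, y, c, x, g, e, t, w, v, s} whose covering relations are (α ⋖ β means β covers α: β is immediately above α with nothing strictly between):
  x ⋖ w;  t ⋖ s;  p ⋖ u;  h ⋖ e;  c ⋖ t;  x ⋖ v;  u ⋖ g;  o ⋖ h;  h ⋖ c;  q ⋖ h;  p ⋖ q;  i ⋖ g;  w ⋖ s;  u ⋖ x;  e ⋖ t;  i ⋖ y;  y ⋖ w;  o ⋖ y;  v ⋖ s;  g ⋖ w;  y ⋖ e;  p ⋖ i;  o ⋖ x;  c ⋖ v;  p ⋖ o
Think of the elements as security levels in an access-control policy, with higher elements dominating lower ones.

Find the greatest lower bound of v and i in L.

p

Common lower bounds of {v, i}: p.
The greatest among these is p.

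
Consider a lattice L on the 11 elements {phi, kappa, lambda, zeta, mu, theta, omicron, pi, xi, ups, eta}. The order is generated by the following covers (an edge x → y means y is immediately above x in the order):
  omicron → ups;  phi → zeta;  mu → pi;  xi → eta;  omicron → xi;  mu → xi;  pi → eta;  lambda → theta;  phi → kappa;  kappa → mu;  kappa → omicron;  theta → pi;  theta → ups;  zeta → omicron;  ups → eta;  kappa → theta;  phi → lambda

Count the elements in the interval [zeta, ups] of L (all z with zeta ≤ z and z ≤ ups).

3

The interval [zeta, ups] = {omicron, ups, zeta}, which has 3 elements.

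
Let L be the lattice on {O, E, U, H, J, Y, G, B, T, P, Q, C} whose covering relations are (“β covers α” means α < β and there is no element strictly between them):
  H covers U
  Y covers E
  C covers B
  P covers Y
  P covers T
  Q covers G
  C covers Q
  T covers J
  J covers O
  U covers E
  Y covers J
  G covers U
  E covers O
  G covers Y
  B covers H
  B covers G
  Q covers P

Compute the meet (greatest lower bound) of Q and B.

Common lower bounds of {Q, B}: E, G, J, O, U, Y.
The greatest among these is G.

G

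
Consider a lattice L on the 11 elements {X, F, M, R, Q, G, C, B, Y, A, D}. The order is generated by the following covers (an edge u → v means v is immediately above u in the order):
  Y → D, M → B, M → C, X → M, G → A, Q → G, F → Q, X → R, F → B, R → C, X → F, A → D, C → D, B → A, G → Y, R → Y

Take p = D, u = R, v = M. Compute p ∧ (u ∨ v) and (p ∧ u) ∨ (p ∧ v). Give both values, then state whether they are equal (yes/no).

C; C; yes

u ∨ v = C, so p ∧ (u ∨ v) = D ∧ C = C.
p ∧ u = R and p ∧ v = M, so (p ∧ u) ∨ (p ∧ v) = R ∨ M = C.
Equal: yes.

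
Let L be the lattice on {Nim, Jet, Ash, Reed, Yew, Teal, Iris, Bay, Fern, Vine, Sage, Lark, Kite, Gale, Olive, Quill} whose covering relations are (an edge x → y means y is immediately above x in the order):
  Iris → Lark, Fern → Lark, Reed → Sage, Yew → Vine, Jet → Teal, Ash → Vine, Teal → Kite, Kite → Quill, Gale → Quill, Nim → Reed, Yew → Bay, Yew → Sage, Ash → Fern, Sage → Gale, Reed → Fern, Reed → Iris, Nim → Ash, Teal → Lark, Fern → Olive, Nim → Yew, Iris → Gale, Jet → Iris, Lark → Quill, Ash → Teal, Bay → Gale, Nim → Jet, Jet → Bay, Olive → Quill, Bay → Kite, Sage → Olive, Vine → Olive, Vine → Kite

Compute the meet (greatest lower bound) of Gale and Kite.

Bay

Common lower bounds of {Gale, Kite}: Bay, Jet, Nim, Yew.
The greatest among these is Bay.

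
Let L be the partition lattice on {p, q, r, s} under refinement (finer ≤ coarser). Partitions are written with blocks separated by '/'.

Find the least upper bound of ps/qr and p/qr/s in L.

ps/qr

The join of ps/qr and p/qr/s merges any blocks that overlap across the partitions, giving ps/qr.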